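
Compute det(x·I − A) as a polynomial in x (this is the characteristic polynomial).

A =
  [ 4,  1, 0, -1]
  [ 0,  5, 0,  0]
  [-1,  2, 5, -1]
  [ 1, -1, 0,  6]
x^4 - 20*x^3 + 150*x^2 - 500*x + 625

Expanding det(x·I − A) (e.g. by cofactor expansion or by noting that A is similar to its Jordan form J, which has the same characteristic polynomial as A) gives
  χ_A(x) = x^4 - 20*x^3 + 150*x^2 - 500*x + 625
which factors as (x - 5)^4. The eigenvalues (with algebraic multiplicities) are λ = 5 with multiplicity 4.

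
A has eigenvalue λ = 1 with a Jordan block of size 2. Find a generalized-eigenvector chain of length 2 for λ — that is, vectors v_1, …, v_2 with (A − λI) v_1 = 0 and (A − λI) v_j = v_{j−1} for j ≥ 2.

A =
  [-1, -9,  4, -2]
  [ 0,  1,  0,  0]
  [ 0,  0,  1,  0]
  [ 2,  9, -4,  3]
A Jordan chain for λ = 1 of length 2:
v_1 = (-2, 0, 0, 2)ᵀ
v_2 = (1, 0, 0, 0)ᵀ

Let N = A − (1)·I. We want v_2 with N^2 v_2 = 0 but N^1 v_2 ≠ 0; then v_{j-1} := N · v_j for j = 2, …, 2.

Pick v_2 = (1, 0, 0, 0)ᵀ.
Then v_1 = N · v_2 = (-2, 0, 0, 2)ᵀ.

Sanity check: (A − (1)·I) v_1 = (0, 0, 0, 0)ᵀ = 0. ✓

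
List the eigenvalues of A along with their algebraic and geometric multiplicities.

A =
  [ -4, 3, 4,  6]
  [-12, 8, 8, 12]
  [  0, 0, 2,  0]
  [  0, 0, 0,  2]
λ = 2: alg = 4, geom = 3

Step 1 — factor the characteristic polynomial to read off the algebraic multiplicities:
  χ_A(x) = (x - 2)^4

Step 2 — compute geometric multiplicities via the rank-nullity identity g(λ) = n − rank(A − λI):
  rank(A − (2)·I) = 1, so dim ker(A − (2)·I) = n − 1 = 3

Summary:
  λ = 2: algebraic multiplicity = 4, geometric multiplicity = 3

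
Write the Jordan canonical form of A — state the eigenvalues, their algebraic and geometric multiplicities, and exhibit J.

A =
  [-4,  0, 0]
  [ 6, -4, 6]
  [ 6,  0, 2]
J_1(-4) ⊕ J_1(-4) ⊕ J_1(2)

The characteristic polynomial is
  det(x·I − A) = x^3 + 6*x^2 - 32 = (x - 2)*(x + 4)^2

Eigenvalues and multiplicities (the geometric multiplicity of λ is n − rank(A − λI), which equals the number of Jordan blocks for λ):
  λ = -4: algebraic multiplicity = 2, geometric multiplicity = 2
  λ = 2: algebraic multiplicity = 1, geometric multiplicity = 1

Determining the block sizes for each eigenvalue:
  λ = -4: gm = am = 2, so every block has size 1 → block sizes [1, 1]
  λ = 2: one block (gm = 1), so the single block has size am = 1 → block sizes [1]

Assembling the blocks gives a Jordan form
J =
  [-4,  0, 0]
  [ 0, -4, 0]
  [ 0,  0, 2]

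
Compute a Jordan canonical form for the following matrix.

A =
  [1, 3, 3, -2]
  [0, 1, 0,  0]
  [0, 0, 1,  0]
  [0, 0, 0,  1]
J_2(1) ⊕ J_1(1) ⊕ J_1(1)

The characteristic polynomial is
  det(x·I − A) = x^4 - 4*x^3 + 6*x^2 - 4*x + 1 = (x - 1)^4

Eigenvalues and multiplicities (the geometric multiplicity of λ is n − rank(A − λI), which equals the number of Jordan blocks for λ):
  λ = 1: algebraic multiplicity = 4, geometric multiplicity = 3

Determining the block sizes for each eigenvalue:
  λ = 1: 3 blocks summing to 4 forces exactly one block of size 2 and the rest size 1 → block sizes [2, 1, 1]

Assembling the blocks gives a Jordan form
J =
  [1, 1, 0, 0]
  [0, 1, 0, 0]
  [0, 0, 1, 0]
  [0, 0, 0, 1]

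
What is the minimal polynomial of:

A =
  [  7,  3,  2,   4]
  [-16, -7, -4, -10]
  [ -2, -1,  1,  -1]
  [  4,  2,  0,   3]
x^2 - 2*x + 1

The characteristic polynomial is χ_A(x) = (x - 1)^4, so the eigenvalues are known. The minimal polynomial is
  m_A(x) = Π_λ (x − λ)^{k_λ}
where k_λ is the size of the *largest* Jordan block for λ (equivalently, the smallest k with (A − λI)^k v = 0 for every generalised eigenvector v of λ).

  λ = 1: largest Jordan block has size 2, contributing (x − 1)^2

So m_A(x) = (x - 1)^2 = x^2 - 2*x + 1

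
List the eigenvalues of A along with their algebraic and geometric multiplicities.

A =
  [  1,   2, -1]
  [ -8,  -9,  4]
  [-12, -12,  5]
λ = -1: alg = 3, geom = 2

Step 1 — factor the characteristic polynomial to read off the algebraic multiplicities:
  χ_A(x) = (x + 1)^3

Step 2 — compute geometric multiplicities via the rank-nullity identity g(λ) = n − rank(A − λI):
  rank(A − (-1)·I) = 1, so dim ker(A − (-1)·I) = n − 1 = 2

Summary:
  λ = -1: algebraic multiplicity = 3, geometric multiplicity = 2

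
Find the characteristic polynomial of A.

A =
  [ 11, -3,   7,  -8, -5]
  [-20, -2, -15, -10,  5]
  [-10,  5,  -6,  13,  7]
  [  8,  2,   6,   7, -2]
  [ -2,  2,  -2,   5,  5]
x^5 - 15*x^4 + 90*x^3 - 270*x^2 + 405*x - 243

Expanding det(x·I − A) (e.g. by cofactor expansion or by noting that A is similar to its Jordan form J, which has the same characteristic polynomial as A) gives
  χ_A(x) = x^5 - 15*x^4 + 90*x^3 - 270*x^2 + 405*x - 243
which factors as (x - 3)^5. The eigenvalues (with algebraic multiplicities) are λ = 3 with multiplicity 5.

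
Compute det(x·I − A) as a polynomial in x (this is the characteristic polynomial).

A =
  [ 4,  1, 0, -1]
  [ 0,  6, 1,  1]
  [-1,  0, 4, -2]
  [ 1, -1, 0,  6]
x^4 - 20*x^3 + 150*x^2 - 500*x + 625

Expanding det(x·I − A) (e.g. by cofactor expansion or by noting that A is similar to its Jordan form J, which has the same characteristic polynomial as A) gives
  χ_A(x) = x^4 - 20*x^3 + 150*x^2 - 500*x + 625
which factors as (x - 5)^4. The eigenvalues (with algebraic multiplicities) are λ = 5 with multiplicity 4.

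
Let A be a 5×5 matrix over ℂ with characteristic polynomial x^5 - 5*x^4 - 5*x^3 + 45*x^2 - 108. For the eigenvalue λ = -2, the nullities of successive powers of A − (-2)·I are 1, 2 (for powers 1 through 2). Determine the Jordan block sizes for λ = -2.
Block sizes for λ = -2: [2]

From the dimensions of kernels of powers, the number of Jordan blocks of size at least j is d_j − d_{j−1} where d_j = dim ker(N^j) (with d_0 = 0). Computing the differences gives [1, 1].
The number of blocks of size exactly k is (#blocks of size ≥ k) − (#blocks of size ≥ k + 1), so the partition is: 1 block(s) of size 2.
In nonincreasing order the block sizes are [2].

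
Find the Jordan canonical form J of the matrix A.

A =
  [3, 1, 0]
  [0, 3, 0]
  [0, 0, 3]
J_2(3) ⊕ J_1(3)

The characteristic polynomial is
  det(x·I − A) = x^3 - 9*x^2 + 27*x - 27 = (x - 3)^3

Eigenvalues and multiplicities (the geometric multiplicity of λ is n − rank(A − λI), which equals the number of Jordan blocks for λ):
  λ = 3: algebraic multiplicity = 3, geometric multiplicity = 2

Determining the block sizes for each eigenvalue:
  λ = 3: 2 blocks summing to 3 forces exactly one block of size 2 and the rest size 1 → block sizes [2, 1]

Assembling the blocks gives a Jordan form
J =
  [3, 1, 0]
  [0, 3, 0]
  [0, 0, 3]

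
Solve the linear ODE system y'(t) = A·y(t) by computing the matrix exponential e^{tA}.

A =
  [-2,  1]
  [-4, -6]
e^{tA} =
  [2*t*exp(-4*t) + exp(-4*t), t*exp(-4*t)]
  [-4*t*exp(-4*t), -2*t*exp(-4*t) + exp(-4*t)]

Strategy: write A = P · J · P⁻¹ where J is a Jordan canonical form, so e^{tA} = P · e^{tJ} · P⁻¹, and e^{tJ} can be computed block-by-block.

A has Jordan form
J =
  [-4,  1]
  [ 0, -4]
(up to reordering of blocks).

Per-block formulas:
  For a 2×2 Jordan block J_2(-4): exp(t · J_2(-4)) = e^(-4t)·(I + t·N), where N is the 2×2 nilpotent shift.

After assembling e^{tJ} and conjugating by P, we get:

e^{tA} =
  [2*t*exp(-4*t) + exp(-4*t), t*exp(-4*t)]
  [-4*t*exp(-4*t), -2*t*exp(-4*t) + exp(-4*t)]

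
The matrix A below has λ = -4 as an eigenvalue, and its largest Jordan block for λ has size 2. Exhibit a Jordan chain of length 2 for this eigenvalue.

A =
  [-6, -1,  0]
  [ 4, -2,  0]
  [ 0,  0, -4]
A Jordan chain for λ = -4 of length 2:
v_1 = (-2, 4, 0)ᵀ
v_2 = (1, 0, 0)ᵀ

Let N = A − (-4)·I. We want v_2 with N^2 v_2 = 0 but N^1 v_2 ≠ 0; then v_{j-1} := N · v_j for j = 2, …, 2.

Pick v_2 = (1, 0, 0)ᵀ.
Then v_1 = N · v_2 = (-2, 4, 0)ᵀ.

Sanity check: (A − (-4)·I) v_1 = (0, 0, 0)ᵀ = 0. ✓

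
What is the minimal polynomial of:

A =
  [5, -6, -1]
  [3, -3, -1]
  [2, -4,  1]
x^3 - 3*x^2 + 3*x - 1

The characteristic polynomial is χ_A(x) = (x - 1)^3, so the eigenvalues are known. The minimal polynomial is
  m_A(x) = Π_λ (x − λ)^{k_λ}
where k_λ is the size of the *largest* Jordan block for λ (equivalently, the smallest k with (A − λI)^k v = 0 for every generalised eigenvector v of λ).

  λ = 1: largest Jordan block has size 3, contributing (x − 1)^3

So m_A(x) = (x - 1)^3 = x^3 - 3*x^2 + 3*x - 1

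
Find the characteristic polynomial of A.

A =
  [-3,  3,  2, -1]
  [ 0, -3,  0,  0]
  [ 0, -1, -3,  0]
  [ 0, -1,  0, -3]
x^4 + 12*x^3 + 54*x^2 + 108*x + 81

Expanding det(x·I − A) (e.g. by cofactor expansion or by noting that A is similar to its Jordan form J, which has the same characteristic polynomial as A) gives
  χ_A(x) = x^4 + 12*x^3 + 54*x^2 + 108*x + 81
which factors as (x + 3)^4. The eigenvalues (with algebraic multiplicities) are λ = -3 with multiplicity 4.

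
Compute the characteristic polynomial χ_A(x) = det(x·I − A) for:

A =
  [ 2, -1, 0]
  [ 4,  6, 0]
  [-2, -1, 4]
x^3 - 12*x^2 + 48*x - 64

Expanding det(x·I − A) (e.g. by cofactor expansion or by noting that A is similar to its Jordan form J, which has the same characteristic polynomial as A) gives
  χ_A(x) = x^3 - 12*x^2 + 48*x - 64
which factors as (x - 4)^3. The eigenvalues (with algebraic multiplicities) are λ = 4 with multiplicity 3.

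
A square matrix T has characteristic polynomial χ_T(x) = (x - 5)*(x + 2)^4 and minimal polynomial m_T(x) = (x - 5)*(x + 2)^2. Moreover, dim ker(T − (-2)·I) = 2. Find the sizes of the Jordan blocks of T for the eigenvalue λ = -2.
Block sizes for λ = -2: [2, 2]

Step 1 — from the characteristic polynomial, algebraic multiplicity of λ = -2 is 4. From dim ker(T − (-2)·I) = 2, there are exactly 2 Jordan blocks for λ = -2.
Step 2 — from the minimal polynomial, the factor (x + 2)^2 tells us the largest block for λ = -2 has size 2.
Step 3 — with total size 4, 2 blocks, and largest block 2, the block sizes (in nonincreasing order) are [2, 2].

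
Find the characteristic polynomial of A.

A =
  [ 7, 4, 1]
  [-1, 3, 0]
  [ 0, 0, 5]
x^3 - 15*x^2 + 75*x - 125

Expanding det(x·I − A) (e.g. by cofactor expansion or by noting that A is similar to its Jordan form J, which has the same characteristic polynomial as A) gives
  χ_A(x) = x^3 - 15*x^2 + 75*x - 125
which factors as (x - 5)^3. The eigenvalues (with algebraic multiplicities) are λ = 5 with multiplicity 3.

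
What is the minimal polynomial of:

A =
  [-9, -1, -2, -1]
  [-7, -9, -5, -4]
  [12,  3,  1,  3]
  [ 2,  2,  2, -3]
x^3 + 15*x^2 + 75*x + 125

The characteristic polynomial is χ_A(x) = (x + 5)^4, so the eigenvalues are known. The minimal polynomial is
  m_A(x) = Π_λ (x − λ)^{k_λ}
where k_λ is the size of the *largest* Jordan block for λ (equivalently, the smallest k with (A − λI)^k v = 0 for every generalised eigenvector v of λ).

  λ = -5: largest Jordan block has size 3, contributing (x + 5)^3

So m_A(x) = (x + 5)^3 = x^3 + 15*x^2 + 75*x + 125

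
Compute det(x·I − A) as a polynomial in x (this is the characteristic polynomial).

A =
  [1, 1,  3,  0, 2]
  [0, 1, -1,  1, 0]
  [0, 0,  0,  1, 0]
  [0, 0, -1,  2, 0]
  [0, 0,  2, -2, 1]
x^5 - 5*x^4 + 10*x^3 - 10*x^2 + 5*x - 1

Expanding det(x·I − A) (e.g. by cofactor expansion or by noting that A is similar to its Jordan form J, which has the same characteristic polynomial as A) gives
  χ_A(x) = x^5 - 5*x^4 + 10*x^3 - 10*x^2 + 5*x - 1
which factors as (x - 1)^5. The eigenvalues (with algebraic multiplicities) are λ = 1 with multiplicity 5.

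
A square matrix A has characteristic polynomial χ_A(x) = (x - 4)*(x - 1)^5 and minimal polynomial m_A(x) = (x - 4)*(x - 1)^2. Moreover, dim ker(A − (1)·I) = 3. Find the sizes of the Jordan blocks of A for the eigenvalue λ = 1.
Block sizes for λ = 1: [2, 2, 1]

Step 1 — from the characteristic polynomial, algebraic multiplicity of λ = 1 is 5. From dim ker(A − (1)·I) = 3, there are exactly 3 Jordan blocks for λ = 1.
Step 2 — from the minimal polynomial, the factor (x − 1)^2 tells us the largest block for λ = 1 has size 2.
Step 3 — with total size 5, 3 blocks, and largest block 2, the block sizes (in nonincreasing order) are [2, 2, 1].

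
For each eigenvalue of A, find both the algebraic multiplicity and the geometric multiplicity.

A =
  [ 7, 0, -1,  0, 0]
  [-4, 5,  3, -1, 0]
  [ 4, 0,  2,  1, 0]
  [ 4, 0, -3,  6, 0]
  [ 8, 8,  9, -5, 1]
λ = 1: alg = 1, geom = 1; λ = 5: alg = 4, geom = 2

Step 1 — factor the characteristic polynomial to read off the algebraic multiplicities:
  χ_A(x) = (x - 5)^4*(x - 1)

Step 2 — compute geometric multiplicities via the rank-nullity identity g(λ) = n − rank(A − λI):
  rank(A − (1)·I) = 4, so dim ker(A − (1)·I) = n − 4 = 1
  rank(A − (5)·I) = 3, so dim ker(A − (5)·I) = n − 3 = 2

Summary:
  λ = 1: algebraic multiplicity = 1, geometric multiplicity = 1
  λ = 5: algebraic multiplicity = 4, geometric multiplicity = 2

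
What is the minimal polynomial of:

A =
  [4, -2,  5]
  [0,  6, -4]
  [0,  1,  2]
x^3 - 12*x^2 + 48*x - 64

The characteristic polynomial is χ_A(x) = (x - 4)^3, so the eigenvalues are known. The minimal polynomial is
  m_A(x) = Π_λ (x − λ)^{k_λ}
where k_λ is the size of the *largest* Jordan block for λ (equivalently, the smallest k with (A − λI)^k v = 0 for every generalised eigenvector v of λ).

  λ = 4: largest Jordan block has size 3, contributing (x − 4)^3

So m_A(x) = (x - 4)^3 = x^3 - 12*x^2 + 48*x - 64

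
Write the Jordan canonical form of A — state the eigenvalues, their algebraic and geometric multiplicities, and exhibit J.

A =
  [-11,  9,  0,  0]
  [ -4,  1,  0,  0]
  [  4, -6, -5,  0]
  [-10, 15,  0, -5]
J_2(-5) ⊕ J_1(-5) ⊕ J_1(-5)

The characteristic polynomial is
  det(x·I − A) = x^4 + 20*x^3 + 150*x^2 + 500*x + 625 = (x + 5)^4

Eigenvalues and multiplicities (the geometric multiplicity of λ is n − rank(A − λI), which equals the number of Jordan blocks for λ):
  λ = -5: algebraic multiplicity = 4, geometric multiplicity = 3

Determining the block sizes for each eigenvalue:
  λ = -5: 3 blocks summing to 4 forces exactly one block of size 2 and the rest size 1 → block sizes [2, 1, 1]

Assembling the blocks gives a Jordan form
J =
  [-5,  1,  0,  0]
  [ 0, -5,  0,  0]
  [ 0,  0, -5,  0]
  [ 0,  0,  0, -5]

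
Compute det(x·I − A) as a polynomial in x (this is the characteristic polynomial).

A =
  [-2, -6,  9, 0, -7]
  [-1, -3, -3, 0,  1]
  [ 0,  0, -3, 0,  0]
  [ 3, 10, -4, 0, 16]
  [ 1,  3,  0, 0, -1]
x^5 + 9*x^4 + 27*x^3 + 27*x^2

Expanding det(x·I − A) (e.g. by cofactor expansion or by noting that A is similar to its Jordan form J, which has the same characteristic polynomial as A) gives
  χ_A(x) = x^5 + 9*x^4 + 27*x^3 + 27*x^2
which factors as x^2*(x + 3)^3. The eigenvalues (with algebraic multiplicities) are λ = -3 with multiplicity 3, λ = 0 with multiplicity 2.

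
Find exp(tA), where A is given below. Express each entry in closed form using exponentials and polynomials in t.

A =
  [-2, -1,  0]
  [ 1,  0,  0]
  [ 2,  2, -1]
e^{tA} =
  [-t*exp(-t) + exp(-t), -t*exp(-t), 0]
  [t*exp(-t), t*exp(-t) + exp(-t), 0]
  [2*t*exp(-t), 2*t*exp(-t), exp(-t)]

Strategy: write A = P · J · P⁻¹ where J is a Jordan canonical form, so e^{tA} = P · e^{tJ} · P⁻¹, and e^{tJ} can be computed block-by-block.

A has Jordan form
J =
  [-1,  1,  0]
  [ 0, -1,  0]
  [ 0,  0, -1]
(up to reordering of blocks).

Per-block formulas:
  For a 2×2 Jordan block J_2(-1): exp(t · J_2(-1)) = e^(-1t)·(I + t·N), where N is the 2×2 nilpotent shift.
  For a 1×1 block at λ = -1: exp(t · [-1]) = [e^(-1t)].

After assembling e^{tJ} and conjugating by P, we get:

e^{tA} =
  [-t*exp(-t) + exp(-t), -t*exp(-t), 0]
  [t*exp(-t), t*exp(-t) + exp(-t), 0]
  [2*t*exp(-t), 2*t*exp(-t), exp(-t)]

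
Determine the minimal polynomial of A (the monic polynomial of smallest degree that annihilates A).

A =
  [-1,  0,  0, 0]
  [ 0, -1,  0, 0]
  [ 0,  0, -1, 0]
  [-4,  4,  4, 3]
x^2 - 2*x - 3

The characteristic polynomial is χ_A(x) = (x - 3)*(x + 1)^3, so the eigenvalues are known. The minimal polynomial is
  m_A(x) = Π_λ (x − λ)^{k_λ}
where k_λ is the size of the *largest* Jordan block for λ (equivalently, the smallest k with (A − λI)^k v = 0 for every generalised eigenvector v of λ).

  λ = -1: largest Jordan block has size 1, contributing (x + 1)
  λ = 3: largest Jordan block has size 1, contributing (x − 3)

So m_A(x) = (x - 3)*(x + 1) = x^2 - 2*x - 3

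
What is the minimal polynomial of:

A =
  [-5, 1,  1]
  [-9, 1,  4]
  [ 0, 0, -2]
x^3 + 6*x^2 + 12*x + 8

The characteristic polynomial is χ_A(x) = (x + 2)^3, so the eigenvalues are known. The minimal polynomial is
  m_A(x) = Π_λ (x − λ)^{k_λ}
where k_λ is the size of the *largest* Jordan block for λ (equivalently, the smallest k with (A − λI)^k v = 0 for every generalised eigenvector v of λ).

  λ = -2: largest Jordan block has size 3, contributing (x + 2)^3

So m_A(x) = (x + 2)^3 = x^3 + 6*x^2 + 12*x + 8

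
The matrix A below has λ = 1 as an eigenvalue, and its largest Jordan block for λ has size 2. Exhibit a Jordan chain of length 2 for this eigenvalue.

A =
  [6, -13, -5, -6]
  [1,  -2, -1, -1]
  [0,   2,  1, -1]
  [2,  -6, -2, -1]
A Jordan chain for λ = 1 of length 2:
v_1 = (5, 1, 0, 2)ᵀ
v_2 = (1, 0, 0, 0)ᵀ

Let N = A − (1)·I. We want v_2 with N^2 v_2 = 0 but N^1 v_2 ≠ 0; then v_{j-1} := N · v_j for j = 2, …, 2.

Pick v_2 = (1, 0, 0, 0)ᵀ.
Then v_1 = N · v_2 = (5, 1, 0, 2)ᵀ.

Sanity check: (A − (1)·I) v_1 = (0, 0, 0, 0)ᵀ = 0. ✓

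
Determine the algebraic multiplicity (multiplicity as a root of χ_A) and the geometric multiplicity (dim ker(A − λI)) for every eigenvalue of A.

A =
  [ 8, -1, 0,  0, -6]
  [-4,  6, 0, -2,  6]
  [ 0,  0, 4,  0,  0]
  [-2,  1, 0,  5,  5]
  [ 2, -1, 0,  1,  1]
λ = 4: alg = 3, geom = 2; λ = 6: alg = 2, geom = 1

Step 1 — factor the characteristic polynomial to read off the algebraic multiplicities:
  χ_A(x) = (x - 6)^2*(x - 4)^3

Step 2 — compute geometric multiplicities via the rank-nullity identity g(λ) = n − rank(A − λI):
  rank(A − (4)·I) = 3, so dim ker(A − (4)·I) = n − 3 = 2
  rank(A − (6)·I) = 4, so dim ker(A − (6)·I) = n − 4 = 1

Summary:
  λ = 4: algebraic multiplicity = 3, geometric multiplicity = 2
  λ = 6: algebraic multiplicity = 2, geometric multiplicity = 1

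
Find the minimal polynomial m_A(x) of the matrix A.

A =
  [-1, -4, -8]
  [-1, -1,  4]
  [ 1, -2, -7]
x^2 + 6*x + 9

The characteristic polynomial is χ_A(x) = (x + 3)^3, so the eigenvalues are known. The minimal polynomial is
  m_A(x) = Π_λ (x − λ)^{k_λ}
where k_λ is the size of the *largest* Jordan block for λ (equivalently, the smallest k with (A − λI)^k v = 0 for every generalised eigenvector v of λ).

  λ = -3: largest Jordan block has size 2, contributing (x + 3)^2

So m_A(x) = (x + 3)^2 = x^2 + 6*x + 9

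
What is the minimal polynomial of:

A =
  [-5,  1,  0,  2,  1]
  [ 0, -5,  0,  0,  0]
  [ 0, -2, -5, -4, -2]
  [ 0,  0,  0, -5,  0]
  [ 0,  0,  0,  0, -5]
x^2 + 10*x + 25

The characteristic polynomial is χ_A(x) = (x + 5)^5, so the eigenvalues are known. The minimal polynomial is
  m_A(x) = Π_λ (x − λ)^{k_λ}
where k_λ is the size of the *largest* Jordan block for λ (equivalently, the smallest k with (A − λI)^k v = 0 for every generalised eigenvector v of λ).

  λ = -5: largest Jordan block has size 2, contributing (x + 5)^2

So m_A(x) = (x + 5)^2 = x^2 + 10*x + 25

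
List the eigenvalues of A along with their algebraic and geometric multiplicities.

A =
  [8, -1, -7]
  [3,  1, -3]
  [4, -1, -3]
λ = 1: alg = 2, geom = 1; λ = 4: alg = 1, geom = 1

Step 1 — factor the characteristic polynomial to read off the algebraic multiplicities:
  χ_A(x) = (x - 4)*(x - 1)^2

Step 2 — compute geometric multiplicities via the rank-nullity identity g(λ) = n − rank(A − λI):
  rank(A − (1)·I) = 2, so dim ker(A − (1)·I) = n − 2 = 1
  rank(A − (4)·I) = 2, so dim ker(A − (4)·I) = n − 2 = 1

Summary:
  λ = 1: algebraic multiplicity = 2, geometric multiplicity = 1
  λ = 4: algebraic multiplicity = 1, geometric multiplicity = 1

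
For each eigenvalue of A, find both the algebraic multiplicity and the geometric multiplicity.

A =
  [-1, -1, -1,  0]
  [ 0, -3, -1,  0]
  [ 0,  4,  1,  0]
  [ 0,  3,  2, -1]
λ = -1: alg = 4, geom = 2

Step 1 — factor the characteristic polynomial to read off the algebraic multiplicities:
  χ_A(x) = (x + 1)^4

Step 2 — compute geometric multiplicities via the rank-nullity identity g(λ) = n − rank(A − λI):
  rank(A − (-1)·I) = 2, so dim ker(A − (-1)·I) = n − 2 = 2

Summary:
  λ = -1: algebraic multiplicity = 4, geometric multiplicity = 2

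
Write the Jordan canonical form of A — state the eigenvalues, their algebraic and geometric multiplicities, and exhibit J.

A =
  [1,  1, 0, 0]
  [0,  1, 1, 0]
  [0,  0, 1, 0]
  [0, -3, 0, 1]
J_3(1) ⊕ J_1(1)

The characteristic polynomial is
  det(x·I − A) = x^4 - 4*x^3 + 6*x^2 - 4*x + 1 = (x - 1)^4

Eigenvalues and multiplicities (the geometric multiplicity of λ is n − rank(A − λI), which equals the number of Jordan blocks for λ):
  λ = 1: algebraic multiplicity = 4, geometric multiplicity = 2

Determining the block sizes for each eigenvalue:
  λ = 1: with am = 4 and gm = 2, the partition is not yet determined (e.g. several partitions of 4 into 2 parts exist). Let N = A − (1)·I. Computing rank(N^1) = 2, rank(N^2) = 1, rank(N^3) = 0; the number of blocks of size ≥ j is rank(N^{j−1}) − rank(N^j), giving [2, 1, 1]. So we have 1 block(s) of size 3, 1 block(s) of size 1 → block sizes [3, 1]

Assembling the blocks gives a Jordan form
J =
  [1, 1, 0, 0]
  [0, 1, 1, 0]
  [0, 0, 1, 0]
  [0, 0, 0, 1]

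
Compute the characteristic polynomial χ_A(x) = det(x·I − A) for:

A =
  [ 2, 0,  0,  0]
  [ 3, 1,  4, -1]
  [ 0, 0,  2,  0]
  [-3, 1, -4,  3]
x^4 - 8*x^3 + 24*x^2 - 32*x + 16

Expanding det(x·I − A) (e.g. by cofactor expansion or by noting that A is similar to its Jordan form J, which has the same characteristic polynomial as A) gives
  χ_A(x) = x^4 - 8*x^3 + 24*x^2 - 32*x + 16
which factors as (x - 2)^4. The eigenvalues (with algebraic multiplicities) are λ = 2 with multiplicity 4.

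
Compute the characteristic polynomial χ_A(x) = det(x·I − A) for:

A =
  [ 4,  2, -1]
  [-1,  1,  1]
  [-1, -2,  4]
x^3 - 9*x^2 + 27*x - 27

Expanding det(x·I − A) (e.g. by cofactor expansion or by noting that A is similar to its Jordan form J, which has the same characteristic polynomial as A) gives
  χ_A(x) = x^3 - 9*x^2 + 27*x - 27
which factors as (x - 3)^3. The eigenvalues (with algebraic multiplicities) are λ = 3 with multiplicity 3.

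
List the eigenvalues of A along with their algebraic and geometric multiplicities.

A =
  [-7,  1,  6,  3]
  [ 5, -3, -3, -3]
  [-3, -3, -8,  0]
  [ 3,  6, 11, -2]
λ = -5: alg = 4, geom = 2

Step 1 — factor the characteristic polynomial to read off the algebraic multiplicities:
  χ_A(x) = (x + 5)^4

Step 2 — compute geometric multiplicities via the rank-nullity identity g(λ) = n − rank(A − λI):
  rank(A − (-5)·I) = 2, so dim ker(A − (-5)·I) = n − 2 = 2

Summary:
  λ = -5: algebraic multiplicity = 4, geometric multiplicity = 2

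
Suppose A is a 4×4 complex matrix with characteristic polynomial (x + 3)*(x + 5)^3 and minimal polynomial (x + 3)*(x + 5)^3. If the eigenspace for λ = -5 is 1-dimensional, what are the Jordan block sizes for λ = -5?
Block sizes for λ = -5: [3]

Step 1 — from the characteristic polynomial, algebraic multiplicity of λ = -5 is 3. From dim ker(A − (-5)·I) = 1, there are exactly 1 Jordan blocks for λ = -5.
Step 2 — from the minimal polynomial, the factor (x + 5)^3 tells us the largest block for λ = -5 has size 3.
Step 3 — with total size 3, 1 blocks, and largest block 3, the block sizes (in nonincreasing order) are [3].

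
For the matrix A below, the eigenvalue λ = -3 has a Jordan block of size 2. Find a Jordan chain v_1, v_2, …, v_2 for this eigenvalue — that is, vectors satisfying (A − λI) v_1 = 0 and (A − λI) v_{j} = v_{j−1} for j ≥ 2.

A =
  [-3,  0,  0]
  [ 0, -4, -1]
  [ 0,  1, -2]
A Jordan chain for λ = -3 of length 2:
v_1 = (0, -1, 1)ᵀ
v_2 = (0, 1, 0)ᵀ

Let N = A − (-3)·I. We want v_2 with N^2 v_2 = 0 but N^1 v_2 ≠ 0; then v_{j-1} := N · v_j for j = 2, …, 2.

Pick v_2 = (0, 1, 0)ᵀ.
Then v_1 = N · v_2 = (0, -1, 1)ᵀ.

Sanity check: (A − (-3)·I) v_1 = (0, 0, 0)ᵀ = 0. ✓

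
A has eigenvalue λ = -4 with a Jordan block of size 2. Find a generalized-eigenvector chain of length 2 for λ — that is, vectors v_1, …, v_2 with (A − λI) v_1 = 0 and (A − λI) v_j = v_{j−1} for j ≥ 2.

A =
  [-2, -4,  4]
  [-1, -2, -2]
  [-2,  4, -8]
A Jordan chain for λ = -4 of length 2:
v_1 = (2, -1, -2)ᵀ
v_2 = (1, 0, 0)ᵀ

Let N = A − (-4)·I. We want v_2 with N^2 v_2 = 0 but N^1 v_2 ≠ 0; then v_{j-1} := N · v_j for j = 2, …, 2.

Pick v_2 = (1, 0, 0)ᵀ.
Then v_1 = N · v_2 = (2, -1, -2)ᵀ.

Sanity check: (A − (-4)·I) v_1 = (0, 0, 0)ᵀ = 0. ✓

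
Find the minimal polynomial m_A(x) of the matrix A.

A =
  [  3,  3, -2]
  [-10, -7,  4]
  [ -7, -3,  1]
x^3 + 3*x^2 + 3*x + 1

The characteristic polynomial is χ_A(x) = (x + 1)^3, so the eigenvalues are known. The minimal polynomial is
  m_A(x) = Π_λ (x − λ)^{k_λ}
where k_λ is the size of the *largest* Jordan block for λ (equivalently, the smallest k with (A − λI)^k v = 0 for every generalised eigenvector v of λ).

  λ = -1: largest Jordan block has size 3, contributing (x + 1)^3

So m_A(x) = (x + 1)^3 = x^3 + 3*x^2 + 3*x + 1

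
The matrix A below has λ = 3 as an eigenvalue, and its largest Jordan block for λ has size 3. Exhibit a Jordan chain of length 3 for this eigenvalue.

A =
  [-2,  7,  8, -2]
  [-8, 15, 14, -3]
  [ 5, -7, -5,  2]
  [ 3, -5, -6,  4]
A Jordan chain for λ = 3 of length 3:
v_1 = (3, 5, -3, -2)ᵀ
v_2 = (-5, -8, 5, 3)ᵀ
v_3 = (1, 0, 0, 0)ᵀ

Let N = A − (3)·I. We want v_3 with N^3 v_3 = 0 but N^2 v_3 ≠ 0; then v_{j-1} := N · v_j for j = 3, …, 2.

Pick v_3 = (1, 0, 0, 0)ᵀ.
Then v_2 = N · v_3 = (-5, -8, 5, 3)ᵀ.
Then v_1 = N · v_2 = (3, 5, -3, -2)ᵀ.

Sanity check: (A − (3)·I) v_1 = (0, 0, 0, 0)ᵀ = 0. ✓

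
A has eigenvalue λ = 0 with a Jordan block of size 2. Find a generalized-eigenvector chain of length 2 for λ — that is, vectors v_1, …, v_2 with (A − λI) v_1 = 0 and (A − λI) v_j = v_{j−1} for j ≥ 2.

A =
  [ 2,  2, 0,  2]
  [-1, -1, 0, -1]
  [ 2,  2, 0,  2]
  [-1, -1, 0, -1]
A Jordan chain for λ = 0 of length 2:
v_1 = (2, -1, 2, -1)ᵀ
v_2 = (1, 0, 0, 0)ᵀ

Let N = A − (0)·I. We want v_2 with N^2 v_2 = 0 but N^1 v_2 ≠ 0; then v_{j-1} := N · v_j for j = 2, …, 2.

Pick v_2 = (1, 0, 0, 0)ᵀ.
Then v_1 = N · v_2 = (2, -1, 2, -1)ᵀ.

Sanity check: (A − (0)·I) v_1 = (0, 0, 0, 0)ᵀ = 0. ✓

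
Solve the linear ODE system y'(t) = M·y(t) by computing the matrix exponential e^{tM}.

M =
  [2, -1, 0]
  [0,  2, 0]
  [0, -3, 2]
e^{tM} =
  [exp(2*t), -t*exp(2*t), 0]
  [0, exp(2*t), 0]
  [0, -3*t*exp(2*t), exp(2*t)]

Strategy: write M = P · J · P⁻¹ where J is a Jordan canonical form, so e^{tM} = P · e^{tJ} · P⁻¹, and e^{tJ} can be computed block-by-block.

M has Jordan form
J =
  [2, 1, 0]
  [0, 2, 0]
  [0, 0, 2]
(up to reordering of blocks).

Per-block formulas:
  For a 2×2 Jordan block J_2(2): exp(t · J_2(2)) = e^(2t)·(I + t·N), where N is the 2×2 nilpotent shift.
  For a 1×1 block at λ = 2: exp(t · [2]) = [e^(2t)].

After assembling e^{tJ} and conjugating by P, we get:

e^{tM} =
  [exp(2*t), -t*exp(2*t), 0]
  [0, exp(2*t), 0]
  [0, -3*t*exp(2*t), exp(2*t)]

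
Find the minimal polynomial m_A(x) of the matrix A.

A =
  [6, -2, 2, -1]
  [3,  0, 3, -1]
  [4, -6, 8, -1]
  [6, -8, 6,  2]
x^2 - 8*x + 16

The characteristic polynomial is χ_A(x) = (x - 4)^4, so the eigenvalues are known. The minimal polynomial is
  m_A(x) = Π_λ (x − λ)^{k_λ}
where k_λ is the size of the *largest* Jordan block for λ (equivalently, the smallest k with (A − λI)^k v = 0 for every generalised eigenvector v of λ).

  λ = 4: largest Jordan block has size 2, contributing (x − 4)^2

So m_A(x) = (x - 4)^2 = x^2 - 8*x + 16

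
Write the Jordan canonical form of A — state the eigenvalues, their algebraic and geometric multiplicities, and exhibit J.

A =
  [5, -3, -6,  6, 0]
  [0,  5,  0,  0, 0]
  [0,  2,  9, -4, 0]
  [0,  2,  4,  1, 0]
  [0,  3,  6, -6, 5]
J_2(5) ⊕ J_1(5) ⊕ J_1(5) ⊕ J_1(5)

The characteristic polynomial is
  det(x·I − A) = x^5 - 25*x^4 + 250*x^3 - 1250*x^2 + 3125*x - 3125 = (x - 5)^5

Eigenvalues and multiplicities (the geometric multiplicity of λ is n − rank(A − λI), which equals the number of Jordan blocks for λ):
  λ = 5: algebraic multiplicity = 5, geometric multiplicity = 4

Determining the block sizes for each eigenvalue:
  λ = 5: 4 blocks summing to 5 forces exactly one block of size 2 and the rest size 1 → block sizes [2, 1, 1, 1]

Assembling the blocks gives a Jordan form
J =
  [5, 1, 0, 0, 0]
  [0, 5, 0, 0, 0]
  [0, 0, 5, 0, 0]
  [0, 0, 0, 5, 0]
  [0, 0, 0, 0, 5]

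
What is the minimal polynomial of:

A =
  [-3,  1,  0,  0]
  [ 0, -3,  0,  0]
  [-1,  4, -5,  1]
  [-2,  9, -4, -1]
x^2 + 6*x + 9

The characteristic polynomial is χ_A(x) = (x + 3)^4, so the eigenvalues are known. The minimal polynomial is
  m_A(x) = Π_λ (x − λ)^{k_λ}
where k_λ is the size of the *largest* Jordan block for λ (equivalently, the smallest k with (A − λI)^k v = 0 for every generalised eigenvector v of λ).

  λ = -3: largest Jordan block has size 2, contributing (x + 3)^2

So m_A(x) = (x + 3)^2 = x^2 + 6*x + 9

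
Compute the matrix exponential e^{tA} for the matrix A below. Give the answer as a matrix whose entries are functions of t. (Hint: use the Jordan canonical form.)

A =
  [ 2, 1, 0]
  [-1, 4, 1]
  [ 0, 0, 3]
e^{tA} =
  [-t*exp(3*t) + exp(3*t), t*exp(3*t), t^2*exp(3*t)/2]
  [-t*exp(3*t), t*exp(3*t) + exp(3*t), t^2*exp(3*t)/2 + t*exp(3*t)]
  [0, 0, exp(3*t)]

Strategy: write A = P · J · P⁻¹ where J is a Jordan canonical form, so e^{tA} = P · e^{tJ} · P⁻¹, and e^{tJ} can be computed block-by-block.

A has Jordan form
J =
  [3, 1, 0]
  [0, 3, 1]
  [0, 0, 3]
(up to reordering of blocks).

Per-block formulas:
  For a 3×3 Jordan block J_3(3): exp(t · J_3(3)) = e^(3t)·(I + t·N + (t^2/2)·N^2), where N is the 3×3 nilpotent shift.

After assembling e^{tJ} and conjugating by P, we get:

e^{tA} =
  [-t*exp(3*t) + exp(3*t), t*exp(3*t), t^2*exp(3*t)/2]
  [-t*exp(3*t), t*exp(3*t) + exp(3*t), t^2*exp(3*t)/2 + t*exp(3*t)]
  [0, 0, exp(3*t)]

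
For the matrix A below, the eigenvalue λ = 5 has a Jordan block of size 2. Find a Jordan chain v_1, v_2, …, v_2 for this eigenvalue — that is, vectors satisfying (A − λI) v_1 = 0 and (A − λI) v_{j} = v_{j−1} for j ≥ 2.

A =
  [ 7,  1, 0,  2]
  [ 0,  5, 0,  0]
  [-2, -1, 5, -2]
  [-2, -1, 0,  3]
A Jordan chain for λ = 5 of length 2:
v_1 = (2, 0, -2, -2)ᵀ
v_2 = (1, 0, 0, 0)ᵀ

Let N = A − (5)·I. We want v_2 with N^2 v_2 = 0 but N^1 v_2 ≠ 0; then v_{j-1} := N · v_j for j = 2, …, 2.

Pick v_2 = (1, 0, 0, 0)ᵀ.
Then v_1 = N · v_2 = (2, 0, -2, -2)ᵀ.

Sanity check: (A − (5)·I) v_1 = (0, 0, 0, 0)ᵀ = 0. ✓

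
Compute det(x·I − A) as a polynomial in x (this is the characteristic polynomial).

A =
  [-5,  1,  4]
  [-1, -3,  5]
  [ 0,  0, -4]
x^3 + 12*x^2 + 48*x + 64

Expanding det(x·I − A) (e.g. by cofactor expansion or by noting that A is similar to its Jordan form J, which has the same characteristic polynomial as A) gives
  χ_A(x) = x^3 + 12*x^2 + 48*x + 64
which factors as (x + 4)^3. The eigenvalues (with algebraic multiplicities) are λ = -4 with multiplicity 3.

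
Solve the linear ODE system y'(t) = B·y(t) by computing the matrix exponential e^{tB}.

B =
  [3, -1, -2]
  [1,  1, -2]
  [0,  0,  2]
e^{tB} =
  [t*exp(2*t) + exp(2*t), -t*exp(2*t), -2*t*exp(2*t)]
  [t*exp(2*t), -t*exp(2*t) + exp(2*t), -2*t*exp(2*t)]
  [0, 0, exp(2*t)]

Strategy: write B = P · J · P⁻¹ where J is a Jordan canonical form, so e^{tB} = P · e^{tJ} · P⁻¹, and e^{tJ} can be computed block-by-block.

B has Jordan form
J =
  [2, 1, 0]
  [0, 2, 0]
  [0, 0, 2]
(up to reordering of blocks).

Per-block formulas:
  For a 1×1 block at λ = 2: exp(t · [2]) = [e^(2t)].
  For a 2×2 Jordan block J_2(2): exp(t · J_2(2)) = e^(2t)·(I + t·N), where N is the 2×2 nilpotent shift.

After assembling e^{tJ} and conjugating by P, we get:

e^{tB} =
  [t*exp(2*t) + exp(2*t), -t*exp(2*t), -2*t*exp(2*t)]
  [t*exp(2*t), -t*exp(2*t) + exp(2*t), -2*t*exp(2*t)]
  [0, 0, exp(2*t)]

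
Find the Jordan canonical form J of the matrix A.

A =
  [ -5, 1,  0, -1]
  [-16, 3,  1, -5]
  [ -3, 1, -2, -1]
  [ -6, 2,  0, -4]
J_3(-2) ⊕ J_1(-2)

The characteristic polynomial is
  det(x·I − A) = x^4 + 8*x^3 + 24*x^2 + 32*x + 16 = (x + 2)^4

Eigenvalues and multiplicities (the geometric multiplicity of λ is n − rank(A − λI), which equals the number of Jordan blocks for λ):
  λ = -2: algebraic multiplicity = 4, geometric multiplicity = 2

Determining the block sizes for each eigenvalue:
  λ = -2: with am = 4 and gm = 2, the partition is not yet determined (e.g. several partitions of 4 into 2 parts exist). Let N = A − (-2)·I. Computing rank(N^1) = 2, rank(N^2) = 1, rank(N^3) = 0; the number of blocks of size ≥ j is rank(N^{j−1}) − rank(N^j), giving [2, 1, 1]. So we have 1 block(s) of size 3, 1 block(s) of size 1 → block sizes [3, 1]

Assembling the blocks gives a Jordan form
J =
  [-2,  1,  0,  0]
  [ 0, -2,  1,  0]
  [ 0,  0, -2,  0]
  [ 0,  0,  0, -2]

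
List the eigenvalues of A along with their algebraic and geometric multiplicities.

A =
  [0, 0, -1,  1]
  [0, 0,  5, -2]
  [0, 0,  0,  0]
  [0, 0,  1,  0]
λ = 0: alg = 4, geom = 2

Step 1 — factor the characteristic polynomial to read off the algebraic multiplicities:
  χ_A(x) = x^4

Step 2 — compute geometric multiplicities via the rank-nullity identity g(λ) = n − rank(A − λI):
  rank(A − (0)·I) = 2, so dim ker(A − (0)·I) = n − 2 = 2

Summary:
  λ = 0: algebraic multiplicity = 4, geometric multiplicity = 2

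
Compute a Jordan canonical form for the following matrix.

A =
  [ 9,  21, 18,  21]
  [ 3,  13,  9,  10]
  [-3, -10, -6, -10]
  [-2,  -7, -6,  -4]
J_3(3) ⊕ J_1(3)

The characteristic polynomial is
  det(x·I − A) = x^4 - 12*x^3 + 54*x^2 - 108*x + 81 = (x - 3)^4

Eigenvalues and multiplicities (the geometric multiplicity of λ is n − rank(A − λI), which equals the number of Jordan blocks for λ):
  λ = 3: algebraic multiplicity = 4, geometric multiplicity = 2

Determining the block sizes for each eigenvalue:
  λ = 3: with am = 4 and gm = 2, the partition is not yet determined (e.g. several partitions of 4 into 2 parts exist). Let N = A − (3)·I. Computing rank(N^1) = 2, rank(N^2) = 1, rank(N^3) = 0; the number of blocks of size ≥ j is rank(N^{j−1}) − rank(N^j), giving [2, 1, 1]. So we have 1 block(s) of size 3, 1 block(s) of size 1 → block sizes [3, 1]

Assembling the blocks gives a Jordan form
J =
  [3, 1, 0, 0]
  [0, 3, 1, 0]
  [0, 0, 3, 0]
  [0, 0, 0, 3]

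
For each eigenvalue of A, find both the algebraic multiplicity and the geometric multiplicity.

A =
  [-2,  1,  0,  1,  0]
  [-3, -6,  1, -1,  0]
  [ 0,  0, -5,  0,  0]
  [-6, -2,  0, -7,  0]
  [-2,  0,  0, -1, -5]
λ = -5: alg = 5, geom = 2

Step 1 — factor the characteristic polynomial to read off the algebraic multiplicities:
  χ_A(x) = (x + 5)^5

Step 2 — compute geometric multiplicities via the rank-nullity identity g(λ) = n − rank(A − λI):
  rank(A − (-5)·I) = 3, so dim ker(A − (-5)·I) = n − 3 = 2

Summary:
  λ = -5: algebraic multiplicity = 5, geometric multiplicity = 2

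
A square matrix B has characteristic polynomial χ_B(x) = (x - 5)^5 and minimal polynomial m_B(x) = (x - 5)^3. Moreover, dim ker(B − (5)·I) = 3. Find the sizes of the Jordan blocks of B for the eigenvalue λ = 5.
Block sizes for λ = 5: [3, 1, 1]

Step 1 — from the characteristic polynomial, algebraic multiplicity of λ = 5 is 5. From dim ker(B − (5)·I) = 3, there are exactly 3 Jordan blocks for λ = 5.
Step 2 — from the minimal polynomial, the factor (x − 5)^3 tells us the largest block for λ = 5 has size 3.
Step 3 — with total size 5, 3 blocks, and largest block 3, the block sizes (in nonincreasing order) are [3, 1, 1].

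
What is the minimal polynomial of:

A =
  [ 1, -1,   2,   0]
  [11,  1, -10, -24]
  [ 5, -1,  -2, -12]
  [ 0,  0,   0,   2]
x^3 - 12*x + 16

The characteristic polynomial is χ_A(x) = (x - 2)^3*(x + 4), so the eigenvalues are known. The minimal polynomial is
  m_A(x) = Π_λ (x − λ)^{k_λ}
where k_λ is the size of the *largest* Jordan block for λ (equivalently, the smallest k with (A − λI)^k v = 0 for every generalised eigenvector v of λ).

  λ = -4: largest Jordan block has size 1, contributing (x + 4)
  λ = 2: largest Jordan block has size 2, contributing (x − 2)^2

So m_A(x) = (x - 2)^2*(x + 4) = x^3 - 12*x + 16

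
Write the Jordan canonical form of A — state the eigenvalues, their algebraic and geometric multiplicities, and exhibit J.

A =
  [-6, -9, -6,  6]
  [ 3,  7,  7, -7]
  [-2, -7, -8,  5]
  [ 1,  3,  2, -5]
J_3(-3) ⊕ J_1(-3)

The characteristic polynomial is
  det(x·I − A) = x^4 + 12*x^3 + 54*x^2 + 108*x + 81 = (x + 3)^4

Eigenvalues and multiplicities (the geometric multiplicity of λ is n − rank(A − λI), which equals the number of Jordan blocks for λ):
  λ = -3: algebraic multiplicity = 4, geometric multiplicity = 2

Determining the block sizes for each eigenvalue:
  λ = -3: with am = 4 and gm = 2, the partition is not yet determined (e.g. several partitions of 4 into 2 parts exist). Let N = A − (-3)·I. Computing rank(N^1) = 2, rank(N^2) = 1, rank(N^3) = 0; the number of blocks of size ≥ j is rank(N^{j−1}) − rank(N^j), giving [2, 1, 1]. So we have 1 block(s) of size 3, 1 block(s) of size 1 → block sizes [3, 1]

Assembling the blocks gives a Jordan form
J =
  [-3,  1,  0,  0]
  [ 0, -3,  1,  0]
  [ 0,  0, -3,  0]
  [ 0,  0,  0, -3]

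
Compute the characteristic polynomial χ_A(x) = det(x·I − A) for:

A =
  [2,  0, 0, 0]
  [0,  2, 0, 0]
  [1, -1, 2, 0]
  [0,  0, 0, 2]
x^4 - 8*x^3 + 24*x^2 - 32*x + 16

Expanding det(x·I − A) (e.g. by cofactor expansion or by noting that A is similar to its Jordan form J, which has the same characteristic polynomial as A) gives
  χ_A(x) = x^4 - 8*x^3 + 24*x^2 - 32*x + 16
which factors as (x - 2)^4. The eigenvalues (with algebraic multiplicities) are λ = 2 with multiplicity 4.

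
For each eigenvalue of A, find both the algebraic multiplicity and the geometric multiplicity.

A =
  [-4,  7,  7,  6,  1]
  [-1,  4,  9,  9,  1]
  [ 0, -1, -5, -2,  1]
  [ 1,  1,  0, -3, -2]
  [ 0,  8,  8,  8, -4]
λ = -4: alg = 4, geom = 2; λ = 4: alg = 1, geom = 1

Step 1 — factor the characteristic polynomial to read off the algebraic multiplicities:
  χ_A(x) = (x - 4)*(x + 4)^4

Step 2 — compute geometric multiplicities via the rank-nullity identity g(λ) = n − rank(A − λI):
  rank(A − (-4)·I) = 3, so dim ker(A − (-4)·I) = n − 3 = 2
  rank(A − (4)·I) = 4, so dim ker(A − (4)·I) = n − 4 = 1

Summary:
  λ = -4: algebraic multiplicity = 4, geometric multiplicity = 2
  λ = 4: algebraic multiplicity = 1, geometric multiplicity = 1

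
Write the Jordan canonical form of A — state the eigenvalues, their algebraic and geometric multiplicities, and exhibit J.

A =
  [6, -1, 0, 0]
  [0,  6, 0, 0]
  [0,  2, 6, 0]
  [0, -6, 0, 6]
J_2(6) ⊕ J_1(6) ⊕ J_1(6)

The characteristic polynomial is
  det(x·I − A) = x^4 - 24*x^3 + 216*x^2 - 864*x + 1296 = (x - 6)^4

Eigenvalues and multiplicities (the geometric multiplicity of λ is n − rank(A − λI), which equals the number of Jordan blocks for λ):
  λ = 6: algebraic multiplicity = 4, geometric multiplicity = 3

Determining the block sizes for each eigenvalue:
  λ = 6: 3 blocks summing to 4 forces exactly one block of size 2 and the rest size 1 → block sizes [2, 1, 1]

Assembling the blocks gives a Jordan form
J =
  [6, 1, 0, 0]
  [0, 6, 0, 0]
  [0, 0, 6, 0]
  [0, 0, 0, 6]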